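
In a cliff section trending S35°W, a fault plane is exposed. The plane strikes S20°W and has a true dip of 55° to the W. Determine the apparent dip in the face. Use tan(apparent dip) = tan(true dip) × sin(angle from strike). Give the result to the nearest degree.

20°

Angle between strike (S20°W) and section (S35°W): β = 15°.
tan α = tan 55° × sin 15° = 1.4281 × 0.2588 = 0.3696
α = arctan(0.3696) = 20.29°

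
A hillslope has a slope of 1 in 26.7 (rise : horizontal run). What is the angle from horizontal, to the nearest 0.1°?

2.1°

tan θ = 1/26.7 = 0.0375
θ = arctan(0.0375) = 2.14°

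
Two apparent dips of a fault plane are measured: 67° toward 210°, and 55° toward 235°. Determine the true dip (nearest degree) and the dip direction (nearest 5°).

true dip 71°, dip direction 175°

Represent each trace as a vector plunging at its apparent dip toward its trend (east-north-up frame): v₁ = (-0.195, -0.338, -0.921), v₂ = (-0.470, -0.329, -0.819).
n = v₁ × v₂ = (0.026, -0.272, 0.095) (taken with n_z > 0).
Dip δ = arctan(|n_h|/n_z) = arctan(0.274/0.095) = 70.9°.
Dip direction = azimuth of (n_x, n_y) = atan2(0.026, -0.272) = 175°.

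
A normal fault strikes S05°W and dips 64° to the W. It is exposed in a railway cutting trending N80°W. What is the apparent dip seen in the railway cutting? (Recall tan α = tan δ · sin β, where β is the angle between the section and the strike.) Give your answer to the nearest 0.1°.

63.9°

Angle between strike (S05°W) and section (N80°W): β = 85°.
tan(apparent dip) = tan 64° · sin 85° = 2.0425
α = arctan(2.0425) = 63.91°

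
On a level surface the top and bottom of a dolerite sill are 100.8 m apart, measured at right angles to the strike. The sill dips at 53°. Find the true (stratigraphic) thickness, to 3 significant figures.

80.5 m

True thickness t = w · sin(dip) = 100.8 × sin 53°
t = 100.8 × 0.7986 = 80.502 m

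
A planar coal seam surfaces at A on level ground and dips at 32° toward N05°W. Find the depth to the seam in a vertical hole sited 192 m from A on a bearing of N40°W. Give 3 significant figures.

98.3 m

The hole lies 35° from the dip direction, so the down-dip offset is 192 × cos 35° = 157.28 m.
Depth = down-dip offset × tan(dip) = 157.28 × tan 32° = 157.28 × 0.6249
Depth = 98.28 m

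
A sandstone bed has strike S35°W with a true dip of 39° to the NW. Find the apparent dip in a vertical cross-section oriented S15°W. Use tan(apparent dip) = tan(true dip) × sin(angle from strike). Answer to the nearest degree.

15°

The section lies 20° from the strike.
tan α = tan 39° × sin 20° = 0.8098 × 0.3420 = 0.2770
apparent dip = arctan 0.2770 = 15.48°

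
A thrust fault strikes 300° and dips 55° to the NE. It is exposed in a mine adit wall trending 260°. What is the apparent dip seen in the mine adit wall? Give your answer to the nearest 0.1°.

Angle between strike (300°) and section (260°): β = 40°.
tan(apparent dip) = tan 55° · sin 40° = 0.9180
apparent dip = arctan 0.9180 = 42.55°

42.6°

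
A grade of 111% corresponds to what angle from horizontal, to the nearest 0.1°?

48.0°

tan θ = 111/100 = 1.1100
θ = arctan(1.1100) = 47.98°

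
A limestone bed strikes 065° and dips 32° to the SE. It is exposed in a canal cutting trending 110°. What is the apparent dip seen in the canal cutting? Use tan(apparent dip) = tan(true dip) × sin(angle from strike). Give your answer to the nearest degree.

24°

The strike is 065° and the section trends 110°; the acute angle between them is β = 45°.
tan(apparent dip) = tan 32° · sin 45° = 0.4418
apparent dip = arctan 0.4418 = 23.84°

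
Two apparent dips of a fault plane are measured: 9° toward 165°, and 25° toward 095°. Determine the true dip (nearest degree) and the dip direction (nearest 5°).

Represent each trace as a vector plunging at its apparent dip toward its trend (east-north-up frame): v₁ = (0.256, -0.954, -0.156), v₂ = (0.903, -0.079, -0.423).
n = v₁ × v₂ = (0.391, -0.033, 0.841) (taken with n_z > 0).
True dip = arccos(n_z / |n|) = arccos(0.9063) = 25.0°.
Dip direction = azimuth of (n_x, n_y) = atan2(0.391, -0.033) = 95°.

true dip 25°, dip direction 095°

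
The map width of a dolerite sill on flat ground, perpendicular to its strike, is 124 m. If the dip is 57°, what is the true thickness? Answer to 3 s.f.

True thickness t = w · sin(dip) = 124 × sin 57°
t = 124 × 0.8387 = 103.995 m

104 m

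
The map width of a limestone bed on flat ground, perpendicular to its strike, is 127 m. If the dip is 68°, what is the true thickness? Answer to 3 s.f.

True thickness t = w · sin(dip) = 127 × sin 68°
t = 127 × 0.9272 = 117.752 m

118 m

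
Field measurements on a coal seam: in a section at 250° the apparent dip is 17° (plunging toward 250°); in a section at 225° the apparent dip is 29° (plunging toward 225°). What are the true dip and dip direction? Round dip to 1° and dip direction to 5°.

true dip 36°, dip direction 185°

Each apparent-dip line lies in the plane. As unit vectors (x east, y north, z up), v₁ plunges 17°→250° and v₂ plunges 29°→225°.
Cross product v₁ × v₂ gives the pole to the plane: n ∝ (-0.022, -0.255, 0.353).
Dip δ = arctan(|n_h|/n_z) = arctan(0.256/0.353) = 35.9°.
Dip direction = atan2(-0.022, -0.255) = 185° (azimuth of n's horizontal projection).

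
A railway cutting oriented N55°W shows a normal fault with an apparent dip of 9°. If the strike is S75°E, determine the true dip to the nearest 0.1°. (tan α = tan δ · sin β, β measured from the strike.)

The section is 20° from the strike.
tan δ = tan α / sin β = tan 9° / sin 20° = 0.1584 / 0.3420 = 0.4631
δ = arctan(0.4631) = 24.85°

24.8°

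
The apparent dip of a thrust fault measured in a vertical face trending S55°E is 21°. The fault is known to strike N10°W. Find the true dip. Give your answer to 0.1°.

28.5°

The section is 45° from the strike.
tan(true dip) = tan 21° / sin 45° = 0.5429
δ = arctan(0.5429) = 28.50°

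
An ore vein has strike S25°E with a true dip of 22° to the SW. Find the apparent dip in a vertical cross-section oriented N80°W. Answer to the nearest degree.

Angle between strike (S25°E) and section (N80°W): β = 55°.
tan(apparent dip) = tan 22° · sin 55° = 0.3310
apparent dip = arctan 0.3310 = 18.31°

18°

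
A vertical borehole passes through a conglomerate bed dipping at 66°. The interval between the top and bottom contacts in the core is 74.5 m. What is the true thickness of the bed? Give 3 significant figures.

30.3 m

True thickness t = h · cos(dip) = 74.5 × cos 66°
t = 74.5 × 0.4067 = 30.302 m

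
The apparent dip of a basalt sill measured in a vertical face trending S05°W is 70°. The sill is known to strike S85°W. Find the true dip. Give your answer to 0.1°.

70.3°

β = acute angle between strike S85°W and section S05°W = 80°.
tan δ = tan α / sin β = tan 70° / sin 80° = 2.7475 / 0.9848 = 2.7899
true dip = arctan 2.7899 = 70.28°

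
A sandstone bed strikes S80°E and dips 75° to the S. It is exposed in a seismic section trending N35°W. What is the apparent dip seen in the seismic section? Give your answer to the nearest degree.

The strike is S80°E and the section trends N35°W; the acute angle between them is β = 45°.
tan α = tan 75° × sin 45° = 3.7321 × 0.7071 = 2.6390
apparent dip = arctan 2.6390 = 69.25°

69°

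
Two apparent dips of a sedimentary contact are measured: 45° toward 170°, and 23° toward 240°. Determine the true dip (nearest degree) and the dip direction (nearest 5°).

The two traces are lines in the plane: v₁ = (sin 170°·cos 45°, cos 170°·cos 45°, −sin 45°), v₂ = (sin 240°·cos 23°, cos 240°·cos 23°, −sin 23°).
Cross product v₁ × v₂ gives the pole to the plane: n ∝ (0.053, -0.612, 0.612).
tan δ = √(n_x²+n_y²)/n_z = 0.614/0.612, so δ = 45.1°.
Dip direction = atan2(0.053, -0.612) = 175° (azimuth of n's horizontal projection).

true dip 45°, dip direction 175°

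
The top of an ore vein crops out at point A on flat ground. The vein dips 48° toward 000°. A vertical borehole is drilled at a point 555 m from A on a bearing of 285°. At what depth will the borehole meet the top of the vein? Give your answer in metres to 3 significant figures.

160 m

The hole lies 75° from the dip direction, so the down-dip offset is 555 × cos 75° = 143.64 m.
Depth = down-dip offset × tan(dip) = 143.64 × tan 48° = 143.64 × 1.1106
Depth = 159.53 m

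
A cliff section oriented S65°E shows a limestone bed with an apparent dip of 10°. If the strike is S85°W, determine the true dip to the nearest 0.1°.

19.4°

The section is 30° from the strike.
tan(true dip) = tan 10° / sin 30° = 0.3527
δ = arctan(0.3527) = 19.43°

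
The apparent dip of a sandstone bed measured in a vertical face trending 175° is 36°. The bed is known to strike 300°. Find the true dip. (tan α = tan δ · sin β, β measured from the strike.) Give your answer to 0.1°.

The section is 55° from the strike.
tan(true dip) = tan 36° / sin 55° = 0.8869
δ = arctan(0.8869) = 41.57°

41.6°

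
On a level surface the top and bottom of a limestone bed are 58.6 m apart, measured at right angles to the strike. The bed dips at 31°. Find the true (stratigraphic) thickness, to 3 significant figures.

30.2 m

True thickness t = w · sin(dip) = 58.6 × sin 31°
t = 58.6 × 0.5150 = 30.181 m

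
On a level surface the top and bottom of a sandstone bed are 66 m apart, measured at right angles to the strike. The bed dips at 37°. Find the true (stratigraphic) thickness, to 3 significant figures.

39.7 m

True thickness t = w · sin(dip) = 66 × sin 37°
t = 66 × 0.6018 = 39.720 m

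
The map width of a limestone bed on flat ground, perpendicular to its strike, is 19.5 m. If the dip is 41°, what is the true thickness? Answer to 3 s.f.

12.8 m

True thickness t = w · sin(dip) = 19.5 × sin 41°
t = 19.5 × 0.6561 = 12.793 m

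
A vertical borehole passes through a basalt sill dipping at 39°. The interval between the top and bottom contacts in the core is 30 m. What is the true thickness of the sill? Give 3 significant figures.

True thickness t = h · cos(dip) = 30 × cos 39°
t = 30 × 0.7771 = 23.314 m

23.3 m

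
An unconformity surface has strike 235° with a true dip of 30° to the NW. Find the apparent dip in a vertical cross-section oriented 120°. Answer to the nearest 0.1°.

27.6°

The strike is 235° and the section trends 120°; the acute angle between them is β = 65°.
tan(apparent dip) = tan 30° · sin 65° = 0.5233
α = arctan(0.5233) = 27.62°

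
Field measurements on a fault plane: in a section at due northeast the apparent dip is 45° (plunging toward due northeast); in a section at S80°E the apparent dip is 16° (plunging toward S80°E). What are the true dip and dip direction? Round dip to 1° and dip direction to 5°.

true dip 47°, dip direction 025°

The two traces are lines in the plane: v₁ = (sin 45°·cos 45°, cos 45°·cos 45°, −sin 45°), v₂ = (sin 100°·cos 16°, cos 100°·cos 16°, −sin 16°).
The plane normal is n = v₁ × v₂ ∝ (0.256, 0.532, 0.557).
True dip = arccos(n_z / |n|) = arccos(0.6864) = 46.7°.
The horizontal component of n points toward azimuth atan2(n_x, n_y) = 26°, the dip direction.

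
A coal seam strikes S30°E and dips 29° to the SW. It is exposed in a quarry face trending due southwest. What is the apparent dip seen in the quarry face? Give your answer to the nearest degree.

The strike is S30°E and the section trends due southwest; the acute angle between them is β = 75°.
tan(apparent dip) = tan 29° · sin 75° = 0.5354
apparent dip = arctan 0.5354 = 28.17°

28°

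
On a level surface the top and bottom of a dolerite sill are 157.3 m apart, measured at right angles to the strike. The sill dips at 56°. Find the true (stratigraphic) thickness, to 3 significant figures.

True thickness t = w · sin(dip) = 157.3 × sin 56°
t = 157.3 × 0.8290 = 130.408 m

130 m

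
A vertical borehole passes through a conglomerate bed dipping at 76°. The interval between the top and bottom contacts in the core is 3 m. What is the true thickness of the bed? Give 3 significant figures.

0.726 m

True thickness t = h · cos(dip) = 3 × cos 76°
t = 3 × 0.2419 = 0.726 m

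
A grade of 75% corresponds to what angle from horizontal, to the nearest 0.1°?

tan θ = 75/100 = 0.7500
θ = arctan(0.7500) = 36.87°

36.9°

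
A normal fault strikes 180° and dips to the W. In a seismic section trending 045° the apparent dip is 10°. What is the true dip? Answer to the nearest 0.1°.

14.0°

β = acute angle between strike 180° and section 045° = 45°.
tan δ = tan α / sin β = tan 10° / sin 45° = 0.1763 / 0.7071 = 0.2494
δ = arctan(0.2494) = 14.00°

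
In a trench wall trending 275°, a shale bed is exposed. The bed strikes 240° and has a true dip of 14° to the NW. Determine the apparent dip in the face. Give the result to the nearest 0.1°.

8.1°

The section lies 35° from the strike.
tan α = tan 14° × sin 35° = 0.2493 × 0.5736 = 0.1430
α = arctan(0.1430) = 8.14°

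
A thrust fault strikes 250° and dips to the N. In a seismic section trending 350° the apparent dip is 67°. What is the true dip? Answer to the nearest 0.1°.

The section is 80° from the strike.
tan(true dip) = tan 67° / sin 80° = 2.3922
true dip = arctan 2.3922 = 67.31°

67.3°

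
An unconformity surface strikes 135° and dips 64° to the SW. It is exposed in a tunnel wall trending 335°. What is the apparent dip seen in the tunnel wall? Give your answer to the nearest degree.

35°

The strike is 135° and the section trends 335°; the acute angle between them is β = 20°.
tan α = tan 64° × sin 20° = 2.0503 × 0.3420 = 0.7012
apparent dip = arctan 0.7012 = 35.04°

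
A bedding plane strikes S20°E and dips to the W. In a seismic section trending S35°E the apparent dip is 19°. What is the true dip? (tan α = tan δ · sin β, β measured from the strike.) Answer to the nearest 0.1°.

The section is 15° from the strike.
tan(true dip) = tan 19° / sin 15° = 1.3304
δ = arctan(1.3304) = 53.07°

53.1°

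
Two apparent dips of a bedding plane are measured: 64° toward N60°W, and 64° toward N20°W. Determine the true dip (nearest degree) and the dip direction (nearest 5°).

true dip 65°, dip direction 320°

The two traces are lines in the plane: v₁ = (sin 300°·cos 64°, cos 300°·cos 64°, −sin 64°), v₂ = (sin 340°·cos 64°, cos 340°·cos 64°, −sin 64°).
Cross product v₁ × v₂ gives the pole to the plane: n ∝ (-0.173, 0.206, 0.124).
tan δ = √(n_x²+n_y²)/n_z = 0.270/0.124, so δ = 65.4°.
Dip direction = azimuth of (n_x, n_y) = atan2(-0.173, 0.206) = 320°.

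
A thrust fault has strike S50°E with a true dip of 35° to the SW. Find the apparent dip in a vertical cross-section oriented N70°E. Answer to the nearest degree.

The section lies 60° from the strike.
tan α = tan 35° × sin 60° = 0.7002 × 0.8660 = 0.6064
α = arctan(0.6064) = 31.23°

31°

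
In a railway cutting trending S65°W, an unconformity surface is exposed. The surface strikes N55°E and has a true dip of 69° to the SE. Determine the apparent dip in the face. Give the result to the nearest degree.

24°

Angle between strike (N55°E) and section (S65°W): β = 10°.
tan α = tan 69° × sin 10° = 2.6051 × 0.1736 = 0.4524
α = arctan(0.4524) = 24.34°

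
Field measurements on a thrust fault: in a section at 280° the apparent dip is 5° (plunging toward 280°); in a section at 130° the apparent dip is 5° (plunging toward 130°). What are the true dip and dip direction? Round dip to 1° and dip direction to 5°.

Each apparent-dip line lies in the plane. As unit vectors (x east, y north, z up), v₁ plunges 5°→280° and v₂ plunges 5°→130°.
Cross product v₁ × v₂ gives the pole to the plane: n ∝ (-0.071, -0.152, 0.496).
True dip = arccos(n_z / |n|) = arccos(0.9473) = 18.7°.
Dip direction = atan2(-0.071, -0.152) = 205° (azimuth of n's horizontal projection).

true dip 19°, dip direction 205°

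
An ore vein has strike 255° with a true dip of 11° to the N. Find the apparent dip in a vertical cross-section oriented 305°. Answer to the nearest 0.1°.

The section lies 50° from the strike.
tan α = tan 11° × sin 50° = 0.1944 × 0.7660 = 0.1489
α = arctan(0.1489) = 8.47°

8.5°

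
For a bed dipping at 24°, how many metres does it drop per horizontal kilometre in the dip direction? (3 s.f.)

drop per km = 1000 × tan 24° = 1000 × 0.4452

445 m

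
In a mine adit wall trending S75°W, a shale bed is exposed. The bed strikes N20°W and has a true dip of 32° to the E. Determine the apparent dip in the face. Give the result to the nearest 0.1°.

The strike is N20°W and the section trends S75°W; the acute angle between them is β = 85°.
tan(apparent dip) = tan 32° · sin 85° = 0.6225
apparent dip = arctan 0.6225 = 31.90°

31.9°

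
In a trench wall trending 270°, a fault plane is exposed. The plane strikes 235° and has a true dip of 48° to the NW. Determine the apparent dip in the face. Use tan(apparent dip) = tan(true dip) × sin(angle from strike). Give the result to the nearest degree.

Angle between strike (235°) and section (270°): β = 35°.
tan(apparent dip) = tan 48° · sin 35° = 0.6370
α = arctan(0.6370) = 32.50°

32°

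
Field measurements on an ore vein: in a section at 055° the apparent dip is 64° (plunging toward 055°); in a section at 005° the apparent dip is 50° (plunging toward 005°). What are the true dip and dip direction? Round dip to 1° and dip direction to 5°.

true dip 64°, dip direction 060°

Each apparent-dip line lies in the plane. As unit vectors (x east, y north, z up), v₁ plunges 64°→055° and v₂ plunges 50°→005°.
Cross product v₁ × v₂ gives the pole to the plane: n ∝ (0.383, 0.225, 0.216).
True dip = arccos(n_z / |n|) = arccos(0.4372) = 64.1°.
Dip direction = azimuth of (n_x, n_y) = atan2(0.383, 0.225) = 60°.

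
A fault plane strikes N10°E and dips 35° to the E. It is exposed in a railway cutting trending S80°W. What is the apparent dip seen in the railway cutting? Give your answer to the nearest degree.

The section lies 70° from the strike.
tan(apparent dip) = tan 35° · sin 70° = 0.6580
α = arctan(0.6580) = 33.34°

33°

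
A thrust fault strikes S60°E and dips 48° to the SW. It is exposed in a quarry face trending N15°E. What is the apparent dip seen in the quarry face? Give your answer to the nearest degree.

Angle between strike (S60°E) and section (N15°E): β = 75°.
tan(apparent dip) = tan 48° · sin 75° = 1.0728
α = arctan(1.0728) = 47.01°

47°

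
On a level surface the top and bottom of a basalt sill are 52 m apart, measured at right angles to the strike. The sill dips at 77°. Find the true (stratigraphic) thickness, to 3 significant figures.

True thickness t = w · sin(dip) = 52 × sin 77°
t = 52 × 0.9744 = 50.667 m

50.7 m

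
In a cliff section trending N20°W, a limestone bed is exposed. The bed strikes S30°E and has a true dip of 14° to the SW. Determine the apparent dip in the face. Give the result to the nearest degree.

2°

The strike is S30°E and the section trends N20°W; the acute angle between them is β = 10°.
tan(apparent dip) = tan 14° · sin 10° = 0.0433
α = arctan(0.0433) = 2.48°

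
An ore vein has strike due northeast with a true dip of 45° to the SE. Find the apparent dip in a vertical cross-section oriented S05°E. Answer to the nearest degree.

The section lies 50° from the strike.
tan(apparent dip) = tan 45° · sin 50° = 0.7660
apparent dip = arctan 0.7660 = 37.45°

37°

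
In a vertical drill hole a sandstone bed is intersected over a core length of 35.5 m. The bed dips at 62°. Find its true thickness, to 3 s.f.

16.7 m

True thickness t = h · cos(dip) = 35.5 × cos 62°
t = 35.5 × 0.4695 = 16.666 m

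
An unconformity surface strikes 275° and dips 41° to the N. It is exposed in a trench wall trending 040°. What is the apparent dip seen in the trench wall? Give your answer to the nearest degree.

35°

Angle between strike (275°) and section (040°): β = 55°.
tan α = tan 41° × sin 55° = 0.8693 × 0.8192 = 0.7121
apparent dip = arctan 0.7121 = 35.45°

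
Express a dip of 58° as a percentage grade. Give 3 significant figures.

grade % = 100 × tan 58° = 100 × 1.6003

160%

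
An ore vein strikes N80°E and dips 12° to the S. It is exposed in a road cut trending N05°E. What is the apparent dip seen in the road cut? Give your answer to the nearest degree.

12°

The section lies 75° from the strike.
tan(apparent dip) = tan 12° · sin 75° = 0.2053
apparent dip = arctan 0.2053 = 11.60°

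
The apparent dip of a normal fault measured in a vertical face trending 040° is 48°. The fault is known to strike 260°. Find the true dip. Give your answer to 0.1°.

59.9°

β = acute angle between strike 260° and section 040° = 40°.
tan(true dip) = tan 48° / sin 40° = 1.7278
true dip = arctan 1.7278 = 59.94°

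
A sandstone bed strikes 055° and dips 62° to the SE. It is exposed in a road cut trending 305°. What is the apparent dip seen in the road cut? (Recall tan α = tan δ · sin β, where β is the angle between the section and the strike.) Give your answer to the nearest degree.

60°

The strike is 055° and the section trends 305°; the acute angle between them is β = 70°.
tan(apparent dip) = tan 62° · sin 70° = 1.7673
α = arctan(1.7673) = 60.50°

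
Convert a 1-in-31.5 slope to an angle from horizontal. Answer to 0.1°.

tan θ = 1/31.5 = 0.0317
θ = arctan(0.0317) = 1.82°

1.8°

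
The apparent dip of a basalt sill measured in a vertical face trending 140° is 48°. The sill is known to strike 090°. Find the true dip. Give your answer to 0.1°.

β = acute angle between strike 090° and section 140° = 50°.
tan δ = tan α / sin β = tan 48° / sin 50° = 1.1106 / 0.7660 = 1.4498
δ = arctan(1.4498) = 55.40°

55.4°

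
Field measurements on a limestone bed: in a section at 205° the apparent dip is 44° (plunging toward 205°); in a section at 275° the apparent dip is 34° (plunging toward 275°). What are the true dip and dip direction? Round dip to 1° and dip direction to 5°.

Each apparent-dip line lies in the plane. As unit vectors (x east, y north, z up), v₁ plunges 44°→205° and v₂ plunges 34°→275°.
n = v₁ × v₂ = (-0.415, -0.404, 0.560) (taken with n_z > 0).
tan δ = √(n_x²+n_y²)/n_z = 0.579/0.560, so δ = 45.9°.
Dip direction = atan2(-0.415, -0.404) = 226° (azimuth of n's horizontal projection).

true dip 46°, dip direction 225°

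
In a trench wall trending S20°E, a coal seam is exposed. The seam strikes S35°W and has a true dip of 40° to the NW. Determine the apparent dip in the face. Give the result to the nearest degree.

35°

Angle between strike (S35°W) and section (S20°E): β = 55°.
tan(apparent dip) = tan 40° · sin 55° = 0.6874
α = arctan(0.6874) = 34.50°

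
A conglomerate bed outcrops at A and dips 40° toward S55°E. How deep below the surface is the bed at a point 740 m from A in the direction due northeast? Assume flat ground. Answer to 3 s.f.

108 m

The hole lies 80° from the dip direction, so the down-dip offset is 740 × cos 80° = 128.50 m.
Depth = down-dip offset × tan(dip) = 128.50 × tan 40° = 128.50 × 0.8391
Depth = 107.82 m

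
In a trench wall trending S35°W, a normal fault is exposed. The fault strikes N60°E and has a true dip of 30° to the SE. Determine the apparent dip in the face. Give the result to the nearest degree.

Angle between strike (N60°E) and section (S35°W): β = 25°.
tan(apparent dip) = tan 30° · sin 25° = 0.2440
α = arctan(0.2440) = 13.71°

14°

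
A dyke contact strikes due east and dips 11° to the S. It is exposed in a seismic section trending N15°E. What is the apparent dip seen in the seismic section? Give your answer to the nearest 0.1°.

10.6°

Angle between strike (due east) and section (N15°E): β = 75°.
tan(apparent dip) = tan 11° · sin 75° = 0.1878
α = arctan(0.1878) = 10.63°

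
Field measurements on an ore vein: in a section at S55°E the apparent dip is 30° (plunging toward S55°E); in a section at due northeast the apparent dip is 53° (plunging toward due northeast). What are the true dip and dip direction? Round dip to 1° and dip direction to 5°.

true dip 54°, dip direction 060°

Represent each trace as a vector plunging at its apparent dip toward its trend (east-north-up frame): v₁ = (0.709, -0.497, -0.500), v₂ = (0.426, 0.426, -0.799).
Cross product v₁ × v₂ gives the pole to the plane: n ∝ (0.609, 0.354, 0.513).
True dip = arccos(n_z / |n|) = arccos(0.5887) = 53.9°.
The horizontal component of n points toward azimuth atan2(n_x, n_y) = 60°, the dip direction.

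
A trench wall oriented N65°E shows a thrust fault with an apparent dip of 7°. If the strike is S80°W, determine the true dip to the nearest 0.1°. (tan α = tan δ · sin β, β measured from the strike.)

25.4°

The section is 15° from the strike.
tan δ = tan α / sin β = tan 7° / sin 15° = 0.1228 / 0.2588 = 0.4744
true dip = arctan 0.4744 = 25.38°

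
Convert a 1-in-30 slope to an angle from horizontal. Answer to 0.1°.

1.9°

tan θ = 1/30 = 0.0333
θ = arctan(0.0333) = 1.91°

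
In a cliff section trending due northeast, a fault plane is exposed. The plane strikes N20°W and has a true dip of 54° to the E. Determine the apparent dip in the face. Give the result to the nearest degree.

51°

Angle between strike (N20°W) and section (due northeast): β = 65°.
tan α = tan 54° × sin 65° = 1.3764 × 0.9063 = 1.2474
α = arctan(1.2474) = 51.28°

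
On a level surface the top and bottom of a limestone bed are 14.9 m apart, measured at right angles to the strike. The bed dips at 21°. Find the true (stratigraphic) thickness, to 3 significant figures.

True thickness t = w · sin(dip) = 14.9 × sin 21°
t = 14.9 × 0.3584 = 5.340 m

5.34 m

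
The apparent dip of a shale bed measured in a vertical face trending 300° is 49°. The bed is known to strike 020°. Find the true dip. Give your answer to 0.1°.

49.4°

β = acute angle between strike 020° and section 300° = 80°.
tan δ = tan α / sin β = tan 49° / sin 80° = 1.1504 / 0.9848 = 1.1681
true dip = arctan 1.1681 = 49.43°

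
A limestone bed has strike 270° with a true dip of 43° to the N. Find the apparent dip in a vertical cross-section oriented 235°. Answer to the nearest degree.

Angle between strike (270°) and section (235°): β = 35°.
tan α = tan 43° × sin 35° = 0.9325 × 0.5736 = 0.5349
α = arctan(0.5349) = 28.14°

28°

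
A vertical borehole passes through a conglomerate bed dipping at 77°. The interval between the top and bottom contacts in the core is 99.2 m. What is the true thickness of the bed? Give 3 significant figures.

22.3 m

True thickness t = h · cos(dip) = 99.2 × cos 77°
t = 99.2 × 0.2250 = 22.315 m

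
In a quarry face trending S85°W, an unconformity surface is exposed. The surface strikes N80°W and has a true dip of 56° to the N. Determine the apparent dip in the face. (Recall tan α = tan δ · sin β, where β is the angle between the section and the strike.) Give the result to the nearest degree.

21°

The strike is N80°W and the section trends S85°W; the acute angle between them is β = 15°.
tan(apparent dip) = tan 56° · sin 15° = 0.3837
apparent dip = arctan 0.3837 = 20.99°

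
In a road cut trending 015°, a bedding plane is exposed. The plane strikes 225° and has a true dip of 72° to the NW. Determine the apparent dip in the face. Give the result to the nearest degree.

57°

The section lies 30° from the strike.
tan α = tan 72° × sin 30° = 3.0777 × 0.5000 = 1.5388
apparent dip = arctan 1.5388 = 56.98°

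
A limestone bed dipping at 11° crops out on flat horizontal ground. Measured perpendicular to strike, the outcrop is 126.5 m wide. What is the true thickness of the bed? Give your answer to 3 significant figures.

24.1 m

True thickness t = w · sin(dip) = 126.5 × sin 11°
t = 126.5 × 0.1908 = 24.137 m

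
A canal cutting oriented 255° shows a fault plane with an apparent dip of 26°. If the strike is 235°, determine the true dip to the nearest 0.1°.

55.0°

β = acute angle between strike 235° and section 255° = 20°.
tan(true dip) = tan 26° / sin 20° = 1.4260
true dip = arctan 1.4260 = 54.96°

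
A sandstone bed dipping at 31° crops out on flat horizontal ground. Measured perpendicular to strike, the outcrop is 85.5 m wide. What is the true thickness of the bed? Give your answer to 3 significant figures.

True thickness t = w · sin(dip) = 85.5 × sin 31°
t = 85.5 × 0.5150 = 44.036 m

44.0 m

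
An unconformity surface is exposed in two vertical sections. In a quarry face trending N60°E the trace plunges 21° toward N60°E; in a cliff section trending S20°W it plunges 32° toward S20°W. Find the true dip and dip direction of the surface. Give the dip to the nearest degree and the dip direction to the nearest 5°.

true dip 56°, dip direction 135°

The two traces are lines in the plane: v₁ = (sin 60°·cos 21°, cos 60°·cos 21°, −sin 21°), v₂ = (sin 200°·cos 32°, cos 200°·cos 32°, −sin 32°).
n = v₁ × v₂ = (0.533, -0.532, 0.509) (taken with n_z > 0).
True dip = arccos(n_z / |n|) = arccos(0.5598) = 56.0°.
Dip direction = azimuth of (n_x, n_y) = atan2(0.533, -0.532) = 135°.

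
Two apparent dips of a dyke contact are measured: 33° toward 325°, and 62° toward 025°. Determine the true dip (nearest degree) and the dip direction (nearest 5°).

The two traces are lines in the plane: v₁ = (sin 325°·cos 33°, cos 325°·cos 33°, −sin 33°), v₂ = (sin 25°·cos 62°, cos 25°·cos 62°, −sin 62°).
Cross product v₁ × v₂ gives the pole to the plane: n ∝ (0.375, 0.533, 0.341).
True dip = arccos(n_z / |n|) = arccos(0.4637) = 62.4°.
Dip direction = atan2(0.375, 0.533) = 35° (azimuth of n's horizontal projection).

true dip 62°, dip direction 035°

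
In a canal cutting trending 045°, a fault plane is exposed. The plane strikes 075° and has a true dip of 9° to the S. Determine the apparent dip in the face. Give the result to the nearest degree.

The section lies 30° from the strike.
tan(apparent dip) = tan 9° · sin 30° = 0.0792
α = arctan(0.0792) = 4.53°

5°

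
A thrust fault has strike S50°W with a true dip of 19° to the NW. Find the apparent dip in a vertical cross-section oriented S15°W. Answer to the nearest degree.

The section lies 35° from the strike.
tan(apparent dip) = tan 19° · sin 35° = 0.1975
apparent dip = arctan 0.1975 = 11.17°

11°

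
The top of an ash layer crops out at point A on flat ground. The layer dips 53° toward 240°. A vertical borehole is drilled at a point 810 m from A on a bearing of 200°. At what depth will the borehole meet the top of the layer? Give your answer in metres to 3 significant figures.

The hole lies 40° from the dip direction, so the down-dip offset is 810 × cos 40° = 620.50 m.
Depth = down-dip offset × tan(dip) = 620.50 × tan 53° = 620.50 × 1.3270
Depth = 823.43 m

823 m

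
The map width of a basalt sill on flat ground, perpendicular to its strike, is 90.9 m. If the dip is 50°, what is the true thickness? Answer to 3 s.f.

True thickness t = w · sin(dip) = 90.9 × sin 50°
t = 90.9 × 0.7660 = 69.633 m

69.6 m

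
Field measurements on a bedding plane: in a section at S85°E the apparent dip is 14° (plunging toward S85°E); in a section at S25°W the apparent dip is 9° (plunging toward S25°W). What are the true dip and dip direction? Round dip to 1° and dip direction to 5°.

true dip 20°, dip direction 140°

The two traces are lines in the plane: v₁ = (sin 95°·cos 14°, cos 95°·cos 14°, −sin 14°), v₂ = (sin 205°·cos 9°, cos 205°·cos 9°, −sin 9°).
Cross product v₁ × v₂ gives the pole to the plane: n ∝ (0.203, -0.252, 0.901).
tan δ = √(n_x²+n_y²)/n_z = 0.324/0.901, so δ = 19.8°.
Dip direction = azimuth of (n_x, n_y) = atan2(0.203, -0.252) = 141°.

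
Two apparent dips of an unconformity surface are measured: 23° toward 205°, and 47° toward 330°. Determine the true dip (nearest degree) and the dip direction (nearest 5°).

true dip 59°, dip direction 280°

The two traces are lines in the plane: v₁ = (sin 205°·cos 23°, cos 205°·cos 23°, −sin 23°), v₂ = (sin 330°·cos 47°, cos 330°·cos 47°, −sin 47°).
The plane normal is n = v₁ × v₂ ∝ (-0.841, 0.151, 0.514).
Dip δ = arctan(|n_h|/n_z) = arctan(0.854/0.514) = 59.0°.
Dip direction = azimuth of (n_x, n_y) = atan2(-0.841, 0.151) = 280°.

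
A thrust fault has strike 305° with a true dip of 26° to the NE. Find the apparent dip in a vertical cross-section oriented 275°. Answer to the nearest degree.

The section lies 30° from the strike.
tan α = tan 26° × sin 30° = 0.4877 × 0.5000 = 0.2439
apparent dip = arctan 0.2439 = 13.71°

14°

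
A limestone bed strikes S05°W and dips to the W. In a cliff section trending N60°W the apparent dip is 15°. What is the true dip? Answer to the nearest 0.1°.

16.5°

β = acute angle between strike S05°W and section N60°W = 65°.
tan δ = tan α / sin β = tan 15° / sin 65° = 0.2679 / 0.9063 = 0.2956
δ = arctan(0.2956) = 16.47°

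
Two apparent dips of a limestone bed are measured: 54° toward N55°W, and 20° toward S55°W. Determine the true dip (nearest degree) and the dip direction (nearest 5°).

true dip 54°, dip direction 310°

The two traces are lines in the plane: v₁ = (sin 305°·cos 54°, cos 305°·cos 54°, −sin 54°), v₂ = (sin 235°·cos 20°, cos 235°·cos 20°, −sin 20°).
The plane normal is n = v₁ × v₂ ∝ (-0.551, 0.458, 0.519).
tan δ = √(n_x²+n_y²)/n_z = 0.717/0.519, so δ = 54.1°.
Dip direction = azimuth of (n_x, n_y) = atan2(-0.551, 0.458) = 310°.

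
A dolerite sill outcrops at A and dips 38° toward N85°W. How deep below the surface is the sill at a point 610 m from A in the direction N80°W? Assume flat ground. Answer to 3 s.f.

475 m

The hole lies 5° from the dip direction, so the down-dip offset is 610 × cos 5° = 607.68 m.
Depth = down-dip offset × tan(dip) = 607.68 × tan 38° = 607.68 × 0.7813
Depth = 474.77 m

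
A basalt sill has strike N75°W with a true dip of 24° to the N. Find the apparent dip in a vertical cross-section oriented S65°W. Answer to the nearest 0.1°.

16.0°

The strike is N75°W and the section trends S65°W; the acute angle between them is β = 40°.
tan(apparent dip) = tan 24° · sin 40° = 0.2862
α = arctan(0.2862) = 15.97°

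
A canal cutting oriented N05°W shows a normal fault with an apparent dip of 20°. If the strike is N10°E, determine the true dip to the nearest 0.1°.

The section is 15° from the strike.
tan δ = tan α / sin β = tan 20° / sin 15° = 0.3640 / 0.2588 = 1.4063
true dip = arctan 1.4063 = 54.58°

54.6°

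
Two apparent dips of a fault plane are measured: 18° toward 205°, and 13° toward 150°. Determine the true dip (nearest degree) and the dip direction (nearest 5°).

The two traces are lines in the plane: v₁ = (sin 205°·cos 18°, cos 205°·cos 18°, −sin 18°), v₂ = (sin 150°·cos 13°, cos 150°·cos 13°, −sin 13°).
Cross product v₁ × v₂ gives the pole to the plane: n ∝ (-0.067, -0.241, 0.759).
Dip δ = arctan(|n_h|/n_z) = arctan(0.250/0.759) = 18.2°.
The horizontal component of n points toward azimuth atan2(n_x, n_y) = 196°, the dip direction.

true dip 18°, dip direction 195°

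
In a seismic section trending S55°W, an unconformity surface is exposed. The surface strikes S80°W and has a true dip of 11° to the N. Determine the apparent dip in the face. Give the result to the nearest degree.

The strike is S80°W and the section trends S55°W; the acute angle between them is β = 25°.
tan α = tan 11° × sin 25° = 0.1944 × 0.4226 = 0.0821
α = arctan(0.0821) = 4.70°

5°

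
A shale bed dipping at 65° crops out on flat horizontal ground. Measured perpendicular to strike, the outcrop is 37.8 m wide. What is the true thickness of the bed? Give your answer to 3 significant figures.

34.3 m

True thickness t = w · sin(dip) = 37.8 × sin 65°
t = 37.8 × 0.9063 = 34.258 m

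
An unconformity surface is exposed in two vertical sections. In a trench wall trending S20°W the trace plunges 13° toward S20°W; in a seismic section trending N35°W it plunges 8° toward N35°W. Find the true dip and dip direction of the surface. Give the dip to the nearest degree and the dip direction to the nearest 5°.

true dip 22°, dip direction 255°

Represent each trace as a vector plunging at its apparent dip toward its trend (east-north-up frame): v₁ = (-0.333, -0.916, -0.225), v₂ = (-0.568, 0.811, -0.139).
n = v₁ × v₂ = (-0.310, -0.081, 0.790) (taken with n_z > 0).
tan δ = √(n_x²+n_y²)/n_z = 0.320/0.790, so δ = 22.1°.
Dip direction = azimuth of (n_x, n_y) = atan2(-0.310, -0.081) = 255°.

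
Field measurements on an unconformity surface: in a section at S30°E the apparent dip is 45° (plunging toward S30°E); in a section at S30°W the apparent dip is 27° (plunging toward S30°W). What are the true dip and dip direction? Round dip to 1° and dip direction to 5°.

The two traces are lines in the plane: v₁ = (sin 150°·cos 45°, cos 150°·cos 45°, −sin 45°), v₂ = (sin 210°·cos 27°, cos 210°·cos 27°, −sin 27°).
The plane normal is n = v₁ × v₂ ∝ (0.268, -0.476, 0.546).
True dip = arccos(n_z / |n|) = arccos(0.7071) = 45.0°.
Dip direction = azimuth of (n_x, n_y) = atan2(0.268, -0.476) = 151°.

true dip 45°, dip direction 150°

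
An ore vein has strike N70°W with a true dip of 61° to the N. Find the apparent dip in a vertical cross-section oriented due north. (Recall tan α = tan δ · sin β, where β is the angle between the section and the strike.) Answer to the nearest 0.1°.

Angle between strike (N70°W) and section (due north): β = 70°.
tan(apparent dip) = tan 61° · sin 70° = 1.6953
apparent dip = arctan 1.6953 = 59.46°

59.5°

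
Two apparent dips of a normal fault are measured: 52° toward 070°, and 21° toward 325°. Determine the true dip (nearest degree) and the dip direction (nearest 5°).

Each apparent-dip line lies in the plane. As unit vectors (x east, y north, z up), v₁ plunges 52°→070° and v₂ plunges 21°→325°.
The plane normal is n = v₁ × v₂ ∝ (0.527, 0.629, 0.555).
Dip δ = arctan(|n_h|/n_z) = arctan(0.821/0.555) = 55.9°.
Dip direction = azimuth of (n_x, n_y) = atan2(0.527, 0.629) = 40°.

true dip 56°, dip direction 040°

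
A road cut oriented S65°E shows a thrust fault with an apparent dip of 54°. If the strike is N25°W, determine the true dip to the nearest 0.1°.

The section is 40° from the strike.
tan(true dip) = tan 54° / sin 40° = 2.1413
true dip = arctan 2.1413 = 64.97°

65.0°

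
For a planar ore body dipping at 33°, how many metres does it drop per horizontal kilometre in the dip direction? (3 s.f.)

drop per km = 1000 × tan 33° = 1000 × 0.6494

649 m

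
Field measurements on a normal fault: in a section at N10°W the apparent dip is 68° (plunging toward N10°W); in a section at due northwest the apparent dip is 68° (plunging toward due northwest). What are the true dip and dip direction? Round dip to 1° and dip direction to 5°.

true dip 69°, dip direction 330°

Each apparent-dip line lies in the plane. As unit vectors (x east, y north, z up), v₁ plunges 68°→N10°W and v₂ plunges 68°→due northwest.
n = v₁ × v₂ = (-0.096, 0.185, 0.080) (taken with n_z > 0).
Dip δ = arctan(|n_h|/n_z) = arctan(0.209/0.080) = 68.9°.
The horizontal component of n points toward azimuth atan2(n_x, n_y) = 332°, the dip direction.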